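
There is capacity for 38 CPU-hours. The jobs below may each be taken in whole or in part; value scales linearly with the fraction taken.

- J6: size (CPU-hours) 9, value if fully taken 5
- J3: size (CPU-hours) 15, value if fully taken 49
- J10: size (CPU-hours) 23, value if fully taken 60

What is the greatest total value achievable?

109

Best value per unit of size first: J3 49/15≈3.27, J10 60/23≈2.61, J6 5/9≈0.556.
Take all of J3 (15 CPU-hours, value 49) ; 23 CPU-hours left.
All 23 CPU-hours of J10 fit (value 60) ; 0 remain.
Total value = 109.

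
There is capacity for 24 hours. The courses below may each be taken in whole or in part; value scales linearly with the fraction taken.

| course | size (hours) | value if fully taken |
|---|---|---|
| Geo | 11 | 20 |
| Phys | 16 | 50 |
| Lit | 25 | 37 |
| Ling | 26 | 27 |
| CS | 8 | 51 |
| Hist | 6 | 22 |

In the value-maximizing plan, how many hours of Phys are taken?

Best value per unit of size first: CS 51/8≈6.38, Hist 22/6≈3.67, Phys 50/16≈3.12, Geo 20/11≈1.82, Lit 37/25≈1.48, Ling 27/26≈1.04.
Take all of CS (8 hours, value 51) — 16 hours left.
All 6 hours of Hist fit (value 22) — 10 remain.
Fill the last 10 hours with part of Phys: 10/16 of it earns 31.25.

10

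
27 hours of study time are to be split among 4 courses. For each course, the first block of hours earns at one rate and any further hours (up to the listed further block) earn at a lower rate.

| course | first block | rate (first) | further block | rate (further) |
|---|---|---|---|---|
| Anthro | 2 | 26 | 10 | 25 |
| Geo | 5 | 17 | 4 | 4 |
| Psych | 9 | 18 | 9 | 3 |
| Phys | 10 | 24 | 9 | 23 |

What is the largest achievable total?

657

Rank every tier by rate: Anthro/first 26 > Anthro/second 25 > Phys/first 24 > Phys/second 23 > Psych/first 18 > Geo/first 17 > Geo/second 4 > Psych/second 3.
Anthro first at 26: fill all 2 → 25 left.
Fill Anthro second block (10 at 25) → 15 left.
Phys/first (24): +10 → 5 left.
Phys second at 23: only 5 left, fill 5.
Total = 26×2 + 25×10 + 24×10 + 23×5 = 657.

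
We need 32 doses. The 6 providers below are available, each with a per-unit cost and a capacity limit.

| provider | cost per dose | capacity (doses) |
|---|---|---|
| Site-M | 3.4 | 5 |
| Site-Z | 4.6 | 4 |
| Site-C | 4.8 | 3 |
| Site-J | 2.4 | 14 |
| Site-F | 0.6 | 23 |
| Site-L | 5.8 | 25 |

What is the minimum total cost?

35.4

Cheapest first:
Site-F at 0.6: take all 23 doses — 9 still needed.
Site-J (2.4): take the remaining 9 — done.
Site-M, Site-Z, Site-C, Site-L: unused.
Cost = 23×0.6 + 9×2.4 = 35.4.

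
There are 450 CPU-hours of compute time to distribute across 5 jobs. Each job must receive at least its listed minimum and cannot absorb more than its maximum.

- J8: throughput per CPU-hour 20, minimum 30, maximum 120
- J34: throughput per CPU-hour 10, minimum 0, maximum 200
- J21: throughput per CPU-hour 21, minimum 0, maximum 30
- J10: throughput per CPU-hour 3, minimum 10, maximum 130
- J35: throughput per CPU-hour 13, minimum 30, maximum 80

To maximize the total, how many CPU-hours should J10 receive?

20

Meeting every minimum uses 30+0+0+10+30 = 70 CPU-hours, leaving 380.
Highest throughput per CPU-hour first: J21 21 > J8 20 > J35 13 > J34 10 > J10 3.
J21: +30 to 30 (cap) ; 350 left.
J8: +90 to 120 (cap) ; 260 left.
Give J35 50 more to hit its cap of 80 ; 210 left.
J34: +200 to 200 (cap) ; 10 left.
Only 10 left; J10 takes them to reach 20.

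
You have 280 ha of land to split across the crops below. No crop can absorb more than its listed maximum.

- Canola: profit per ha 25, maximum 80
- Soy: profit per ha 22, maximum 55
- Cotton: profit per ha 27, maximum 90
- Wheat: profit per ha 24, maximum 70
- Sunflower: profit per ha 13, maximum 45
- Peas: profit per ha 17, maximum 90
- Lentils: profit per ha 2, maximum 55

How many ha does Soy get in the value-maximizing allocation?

Highest profit per ha first: Cotton 27 > Canola 25 > Wheat 24 > Soy 22 > Peas 17 > Sunflower 13 > Lentils 2.
Cotton takes 90 to reach its cap of 90 — 190 left.
Canola: +80 to 80 (cap) — 110 left.
Wheat: +70 to 70 (cap) — 40 left.
Soy has room for 55 but only 40 remain, so it gets 40.

40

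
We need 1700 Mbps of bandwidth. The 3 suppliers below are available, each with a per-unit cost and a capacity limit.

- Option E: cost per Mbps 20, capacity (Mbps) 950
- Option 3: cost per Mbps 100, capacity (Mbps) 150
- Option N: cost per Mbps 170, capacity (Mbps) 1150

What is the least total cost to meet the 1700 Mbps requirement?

136000

Fill from the cheapest supplier first.
Take 950 from Option E at 20 — need 750 more.
Option 3 (100): use full 150 — 600 Mbps to go.
Option N (170): take the remaining 600 — done.
Cost = 950×20 + 150×100 + 600×170 = 136000.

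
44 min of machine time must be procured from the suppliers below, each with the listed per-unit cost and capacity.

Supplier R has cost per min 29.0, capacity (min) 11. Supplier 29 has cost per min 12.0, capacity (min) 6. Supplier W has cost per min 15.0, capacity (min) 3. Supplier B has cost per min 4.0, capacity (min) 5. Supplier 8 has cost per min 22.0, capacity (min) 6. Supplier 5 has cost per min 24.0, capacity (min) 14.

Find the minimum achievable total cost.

895

Cheapest first:
Supplier B (4.0): use full 5 ; 39 min to go.
Supplier 29 at 12.0: take all 6 min ; 33 still needed.
Supplier W at 15.0: take all 3 min ; 30 still needed.
Supplier 8 at 22.0: take all 6 min ; 24 still needed.
Supplier 5 at 24.0: take all 14 min ; 10 still needed.
Supplier R at 29.0: take 10 of its 11 ; requirement met.
Cost = 5×4.0 + 6×12.0 + 3×15.0 + 6×22.0 + 14×24.0 + 10×29.0 = 895.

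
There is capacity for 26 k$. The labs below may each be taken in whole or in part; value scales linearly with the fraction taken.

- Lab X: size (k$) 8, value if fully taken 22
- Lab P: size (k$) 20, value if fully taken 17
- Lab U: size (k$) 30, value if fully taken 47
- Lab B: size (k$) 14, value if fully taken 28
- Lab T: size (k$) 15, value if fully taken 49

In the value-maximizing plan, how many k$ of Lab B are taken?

Sort by value density: Lab T 49/15≈3.27, Lab X 22/8≈2.75, Lab B 28/14≈2, Lab U 47/30≈1.57, Lab P 17/20≈0.85.
Take all of Lab T (15 k$, value 49) → 11 k$ left.
Lab X: take in full, 8 k$ for value 22 → 3 left.
Only 3 k$ remain; take 3/14 of Lab B for value 28×3/14 = 6.

3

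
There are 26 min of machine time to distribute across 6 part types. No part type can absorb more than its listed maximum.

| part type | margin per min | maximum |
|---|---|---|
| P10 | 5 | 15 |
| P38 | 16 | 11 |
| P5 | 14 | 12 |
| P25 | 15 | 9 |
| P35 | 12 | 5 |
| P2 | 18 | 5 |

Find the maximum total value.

415

Order the part types by margin per min: P2 18 > P38 16 > P25 15 > P5 14 > P35 12 > P10 5.
P2 takes 5 to reach its cap of 5 — 21 left.
Give P38 11 to hit its cap of 11 — 10 left.
P25: +9 to 9 (cap) — 1 left.
Only 1 left; P5 takes them to reach 1.
Total = 16×11 + 14×1 + 15×9 + 18×5 = 415.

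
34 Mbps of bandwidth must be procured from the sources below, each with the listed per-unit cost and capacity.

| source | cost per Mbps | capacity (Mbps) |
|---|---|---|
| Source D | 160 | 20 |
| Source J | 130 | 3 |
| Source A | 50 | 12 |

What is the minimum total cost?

4030

Cheapest first:
Take 12 from Source A at 50 — need 22 more.
Take 3 from Source J at 130 — need 19 more.
Source D at 160: take 19 of its 20 — requirement met.
Cost = 12×50 + 3×130 + 19×160 = 4030.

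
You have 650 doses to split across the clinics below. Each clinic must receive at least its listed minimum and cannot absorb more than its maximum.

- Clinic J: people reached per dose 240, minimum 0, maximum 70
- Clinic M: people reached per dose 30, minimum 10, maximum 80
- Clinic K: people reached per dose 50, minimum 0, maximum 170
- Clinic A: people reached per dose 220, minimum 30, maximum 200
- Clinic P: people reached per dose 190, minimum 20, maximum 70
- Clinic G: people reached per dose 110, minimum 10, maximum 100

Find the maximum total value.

94800

Meeting every minimum uses 0+10+0+30+20+10 = 70 doses, leaving 580.
Rank by people reached per dose: Clinic J 240 > Clinic A 220 > Clinic P 190 > Clinic G 110 > Clinic K 50 > Clinic M 30.
Clinic J takes 70 more to reach its cap of 70 ; 510 left.
Give Clinic A 170 more to hit its cap of 200 ; 340 left.
Give Clinic P 50 more to hit its cap of 70 ; 290 left.
Clinic G: +90 to 100 (cap) ; 200 left.
Clinic K takes 170 more to reach its cap of 170 ; 30 left.
Clinic M: +30 (room for 70) → 40. Pool exhausted.
Total = 240×70 + 30×40 + 50×170 + 220×200 + 190×70 + 110×100 = 94800.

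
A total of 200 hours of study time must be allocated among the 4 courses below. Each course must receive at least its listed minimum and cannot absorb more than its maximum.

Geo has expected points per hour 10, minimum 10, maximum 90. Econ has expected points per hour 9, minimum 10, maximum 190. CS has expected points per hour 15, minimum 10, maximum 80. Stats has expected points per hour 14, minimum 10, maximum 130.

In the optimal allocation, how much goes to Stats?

Meeting every minimum uses 10+10+10+10 = 40 hours, leaving 160.
Highest expected points per hour first: CS 15 > Stats 14 > Geo 10 > Econ 9.
CS: +70 to 80 (cap) — 90 left.
Stats has room for 120 more but only 90 remain, so it gets 100.

100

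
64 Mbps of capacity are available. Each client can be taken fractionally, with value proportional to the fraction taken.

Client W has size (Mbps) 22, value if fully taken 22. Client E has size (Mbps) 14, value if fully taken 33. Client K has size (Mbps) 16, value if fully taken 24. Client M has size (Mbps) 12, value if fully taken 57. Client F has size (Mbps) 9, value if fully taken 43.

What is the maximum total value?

170

Sort by value density: Client F 43/9≈4.78, Client M 57/12≈4.75, Client E 33/14≈2.36, Client K 24/16≈1.5, Client W 22/22≈1.
All 9 Mbps of Client F fit (value 43) ; 55 remain.
Take all of Client M (12 Mbps, value 57) ; 43 Mbps left.
All 14 Mbps of Client E fit (value 33) ; 29 remain.
Client K: take in full, 16 Mbps for value 24 ; 13 left.
Only 13 Mbps remain; take 13/22 of Client W for value 22×13/22 = 13.
Total value = 170.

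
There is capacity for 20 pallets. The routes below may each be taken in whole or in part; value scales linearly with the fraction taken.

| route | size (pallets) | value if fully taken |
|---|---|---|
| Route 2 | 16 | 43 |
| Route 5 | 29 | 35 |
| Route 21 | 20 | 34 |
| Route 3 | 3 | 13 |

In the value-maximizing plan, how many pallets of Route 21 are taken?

Sort by value density: Route 3 13/3≈4.33, Route 2 43/16≈2.69, Route 21 34/20≈1.7, Route 5 35/29≈1.21.
Take all of Route 3 (3 pallets, value 13) → 17 pallets left.
Route 2: take in full, 16 pallets for value 43 → 1 left.
Only 1 pallets remain; take 1/20 of Route 21 for value 34×1/20 = 1.7.

1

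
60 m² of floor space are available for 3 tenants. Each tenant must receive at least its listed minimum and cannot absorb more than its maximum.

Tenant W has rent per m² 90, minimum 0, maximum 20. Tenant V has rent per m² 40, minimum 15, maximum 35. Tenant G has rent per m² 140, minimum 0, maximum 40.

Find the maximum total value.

Meeting every minimum uses 0+15+0 = 15 m², leaving 45.
Order the tenants by rent per m²: Tenant G 140 > Tenant W 90 > Tenant V 40.
Tenant G takes 40 more to reach its cap of 40 → 5 left.
Tenant W: +5 (room for 20) → 5. Pool exhausted.
Total = 90×5 + 40×15 + 140×40 = 6650.

6650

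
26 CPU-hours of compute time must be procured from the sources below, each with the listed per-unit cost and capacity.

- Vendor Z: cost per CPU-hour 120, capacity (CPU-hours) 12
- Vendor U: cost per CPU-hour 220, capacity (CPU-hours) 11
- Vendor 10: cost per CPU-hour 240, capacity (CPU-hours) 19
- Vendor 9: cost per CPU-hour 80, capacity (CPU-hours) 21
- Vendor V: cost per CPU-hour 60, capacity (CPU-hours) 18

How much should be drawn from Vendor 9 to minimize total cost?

Fill from the cheapest source first.
Vendor V at 60: take all 18 CPU-hours → 8 still needed.
Take 8 from Vendor 9 at 80 to finish.
Vendor Z, Vendor U, Vendor 10: unused.

8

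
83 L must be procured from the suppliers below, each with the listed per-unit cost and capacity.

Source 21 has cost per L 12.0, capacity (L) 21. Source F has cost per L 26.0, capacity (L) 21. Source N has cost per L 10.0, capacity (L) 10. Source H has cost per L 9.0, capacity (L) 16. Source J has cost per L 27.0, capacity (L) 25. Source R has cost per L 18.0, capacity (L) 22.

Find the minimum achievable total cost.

Use suppliers in increasing cost order.
Source H (9.0): use full 16 → 67 L to go.
Take 10 from Source N at 10.0 → need 57 more.
Source 21 (12.0): use full 21 → 36 L to go.
Source R at 18.0: take all 22 L → 14 still needed.
Source F (26.0): take the remaining 14 → done.
Source J: unused.
Cost = 16×9.0 + 10×10.0 + 21×12.0 + 22×18.0 + 14×26.0 = 1256.

1256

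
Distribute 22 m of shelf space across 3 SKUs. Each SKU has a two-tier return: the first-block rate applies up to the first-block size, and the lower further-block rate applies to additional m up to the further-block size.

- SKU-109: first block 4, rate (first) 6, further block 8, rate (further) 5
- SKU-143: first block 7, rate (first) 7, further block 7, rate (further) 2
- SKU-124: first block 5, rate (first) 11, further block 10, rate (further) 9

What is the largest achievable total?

Order all 6 blocks by rate: SKU-124/tier1 11 > SKU-124/tier2 9 > SKU-143/tier1 7 > SKU-109/tier1 6 > SKU-109/tier2 5 > SKU-143/tier2 2.
SKU-124/tier1 (11): +5 ; 17 left.
SKU-124 tier2 at 9: fill all 10 ; 7 left.
Fill SKU-143 tier1 block (7 at 7) ; 0 left.
Total = 11×5 + 9×10 + 7×7 = 194.

194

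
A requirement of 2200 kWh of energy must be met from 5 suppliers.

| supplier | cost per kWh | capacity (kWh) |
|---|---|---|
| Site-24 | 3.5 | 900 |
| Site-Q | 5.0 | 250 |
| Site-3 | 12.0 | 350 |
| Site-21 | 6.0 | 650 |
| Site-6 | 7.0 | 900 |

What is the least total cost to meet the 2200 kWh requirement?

Use suppliers in increasing cost order.
Site-24 (3.5): use full 900 → 1300 kWh to go.
Site-Q at 5.0: take all 250 kWh → 1050 still needed.
Site-21 at 6.0: take all 650 kWh → 400 still needed.
Take 400 from Site-6 at 7.0 to finish.
Site-3: unused.
Cost = 900×3.5 + 250×5.0 + 650×6.0 + 400×7.0 = 11100.

11100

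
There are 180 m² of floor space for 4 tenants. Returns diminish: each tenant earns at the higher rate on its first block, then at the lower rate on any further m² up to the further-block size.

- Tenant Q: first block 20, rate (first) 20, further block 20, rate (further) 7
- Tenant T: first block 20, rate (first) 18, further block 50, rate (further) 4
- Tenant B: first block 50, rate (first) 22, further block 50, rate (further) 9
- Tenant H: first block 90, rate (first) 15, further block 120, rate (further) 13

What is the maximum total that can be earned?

Treat each block as its own option and order by rate: Tenant B/first 22 > Tenant Q/first 20 > Tenant T/first 18 > Tenant H/first 15 > Tenant H/second 13 > Tenant B/second 9 > Tenant Q/second 7 > Tenant T/second 4.
Fill Tenant B first block (50 at 22) — 130 left.
Fill Tenant Q first block (20 at 20) — 110 left.
Tenant T first at 18: fill all 20 — 90 left.
Tenant H/first (15): +90 — 0 left.
Total = 22×50 + 20×20 + 18×20 + 15×90 = 3210.

3210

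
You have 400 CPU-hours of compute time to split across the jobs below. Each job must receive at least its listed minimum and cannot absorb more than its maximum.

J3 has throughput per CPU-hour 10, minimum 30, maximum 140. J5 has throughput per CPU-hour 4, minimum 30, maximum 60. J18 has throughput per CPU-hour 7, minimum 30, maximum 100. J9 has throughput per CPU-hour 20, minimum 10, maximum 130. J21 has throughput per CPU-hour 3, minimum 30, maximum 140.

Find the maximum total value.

Meeting every minimum uses 30+30+30+10+30 = 130 CPU-hours, leaving 270.
Highest throughput per CPU-hour first: J9 20 > J3 10 > J18 7 > J5 4 > J21 3.
J9 takes 120 more to reach its cap of 130 ; 150 left.
J3: +110 to 140 (cap) ; 40 left.
J18 has room for 70 more but only 40 remain, so it gets 70.
Total = 10×140 + 4×30 + 7×70 + 20×130 + 3×30 = 4700.

4700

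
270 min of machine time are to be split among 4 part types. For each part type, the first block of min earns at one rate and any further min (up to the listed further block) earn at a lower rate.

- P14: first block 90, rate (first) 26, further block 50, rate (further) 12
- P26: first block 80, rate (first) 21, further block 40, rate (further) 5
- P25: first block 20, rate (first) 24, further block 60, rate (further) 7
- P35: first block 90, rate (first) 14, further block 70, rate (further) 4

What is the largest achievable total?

Order all 8 blocks by rate: P14/tier1 26 > P25/tier1 24 > P26/tier1 21 > P35/tier1 14 > P14/tier2 12 > P25/tier2 7 > P26/tier2 5 > P35/tier2 4.
P14/tier1 (26): +90 → 180 left.
P25/tier1 (24): +20 → 160 left.
P26 tier1 at 21: fill all 80 → 80 left.
80 remain; put them into P35 tier1 at 14.
Total = 26×90 + 24×20 + 21×80 + 14×80 = 5620.

5620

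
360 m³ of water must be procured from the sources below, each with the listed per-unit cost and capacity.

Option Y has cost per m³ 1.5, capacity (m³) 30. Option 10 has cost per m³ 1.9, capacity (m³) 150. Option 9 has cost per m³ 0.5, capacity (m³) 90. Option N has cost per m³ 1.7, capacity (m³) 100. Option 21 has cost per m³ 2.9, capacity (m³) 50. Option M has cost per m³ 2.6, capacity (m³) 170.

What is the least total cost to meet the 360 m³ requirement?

526

Fill from the cheapest source first.
Option 9 at 0.5: take all 90 m³ — 270 still needed.
Take 30 from Option Y at 1.5 — need 240 more.
Option N (1.7): use full 100 — 140 m³ to go.
Option 10 at 1.9: take 140 of its 150 — requirement met.
Option M, Option 21: unused.
Cost = 90×0.5 + 30×1.5 + 100×1.7 + 140×1.9 = 526.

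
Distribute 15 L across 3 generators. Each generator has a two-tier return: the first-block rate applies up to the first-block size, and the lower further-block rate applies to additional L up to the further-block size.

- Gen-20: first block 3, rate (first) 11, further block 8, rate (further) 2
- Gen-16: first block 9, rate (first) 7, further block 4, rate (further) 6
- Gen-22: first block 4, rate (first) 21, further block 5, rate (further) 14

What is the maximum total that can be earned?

208

Rank every tier by rate: Gen-22/tier1 21 > Gen-22/tier2 14 > Gen-20/tier1 11 > Gen-16/tier1 7 > Gen-16/tier2 6 > Gen-20/tier2 2.
Gen-22 tier1 at 21: fill all 4 → 11 left.
Gen-22 tier2 at 14: fill all 5 → 6 left.
Fill Gen-20 tier1 block (3 at 11) → 3 left.
Gen-16 tier1 at 7: only 3 left, fill 3.
Total = 21×4 + 14×5 + 11×3 + 7×3 = 208.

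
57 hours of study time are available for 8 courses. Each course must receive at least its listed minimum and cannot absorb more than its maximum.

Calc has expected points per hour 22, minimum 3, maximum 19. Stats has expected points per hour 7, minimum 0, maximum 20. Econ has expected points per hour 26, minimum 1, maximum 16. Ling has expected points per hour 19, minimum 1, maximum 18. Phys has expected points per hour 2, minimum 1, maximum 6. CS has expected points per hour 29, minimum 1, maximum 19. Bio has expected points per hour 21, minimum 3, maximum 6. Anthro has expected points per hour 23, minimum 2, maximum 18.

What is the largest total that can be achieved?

1439

Meeting every minimum uses 3+0+1+1+1+1+3+2 = 12 hours, leaving 45.
Rank by expected points per hour: CS 29 > Econ 26 > Anthro 23 > Calc 22 > Bio 21 > Ling 19 > Stats 7 > Phys 2.
Give CS 18 more to hit its cap of 19 → 27 left.
Econ takes 15 more to reach its cap of 16 → 12 left.
Only 12 left; Anthro takes them to reach 14.
Total = 22×3 + 26×16 + 19×1 + 2×1 + 29×19 + 21×3 + 23×14 = 1439.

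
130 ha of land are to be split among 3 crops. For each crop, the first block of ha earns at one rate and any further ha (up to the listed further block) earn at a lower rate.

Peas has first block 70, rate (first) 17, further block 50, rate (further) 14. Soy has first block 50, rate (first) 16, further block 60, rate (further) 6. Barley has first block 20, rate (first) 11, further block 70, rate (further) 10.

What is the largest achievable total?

Treat each block as its own option and order by rate: Peas/T1 17 > Soy/T1 16 > Peas/T2 14 > Barley/T1 11 > Barley/T2 10 > Soy/T2 6.
Peas/T1 (17): +70 ; 60 left.
Soy/T1 (16): +50 ; 10 left.
Peas/T2: +10 of 50 at 14; pool empty.
Total = 17×70 + 16×50 + 14×10 = 2130.

2130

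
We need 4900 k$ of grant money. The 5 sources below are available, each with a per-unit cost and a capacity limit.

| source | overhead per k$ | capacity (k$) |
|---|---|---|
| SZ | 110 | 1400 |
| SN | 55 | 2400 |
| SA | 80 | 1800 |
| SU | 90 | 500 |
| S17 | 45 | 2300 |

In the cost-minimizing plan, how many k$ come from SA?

200

Fill from the cheapest source first.
S17 at 45: take all 2300 k$ → 2600 still needed.
SN at 55: take all 2400 k$ → 200 still needed.
Take 200 from SA at 80 to finish.
SU, SZ: unused.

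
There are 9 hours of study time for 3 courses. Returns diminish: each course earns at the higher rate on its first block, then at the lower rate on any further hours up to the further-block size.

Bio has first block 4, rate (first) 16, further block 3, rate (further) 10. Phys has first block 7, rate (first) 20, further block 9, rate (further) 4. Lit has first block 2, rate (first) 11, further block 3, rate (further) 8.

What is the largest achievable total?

172

Order all 6 blocks by rate: Phys/first 20 > Bio/first 16 > Lit/first 11 > Bio/second 10 > Lit/second 8 > Phys/second 4.
Phys/first (20): +7 ; 2 left.
2 remain; put them into Bio first at 16.
Total = 20×7 + 16×2 = 172.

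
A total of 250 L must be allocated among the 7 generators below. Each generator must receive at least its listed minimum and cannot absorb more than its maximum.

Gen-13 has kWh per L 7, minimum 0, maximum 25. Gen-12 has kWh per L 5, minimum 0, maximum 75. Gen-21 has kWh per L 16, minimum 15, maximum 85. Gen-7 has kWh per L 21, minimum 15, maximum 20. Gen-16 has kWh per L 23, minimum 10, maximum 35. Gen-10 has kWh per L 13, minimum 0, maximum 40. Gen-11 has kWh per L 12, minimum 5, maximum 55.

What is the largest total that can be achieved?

3870

Meeting every minimum uses 0+0+15+15+10+0+5 = 45 L, leaving 205.
Rank by kWh per L: Gen-16 23 > Gen-7 21 > Gen-21 16 > Gen-10 13 > Gen-11 12 > Gen-13 7 > Gen-12 5.
Gen-16 takes 25 more to reach its cap of 35 → 180 left.
Give Gen-7 5 more to hit its cap of 20 → 175 left.
Give Gen-21 70 more to hit its cap of 85 → 105 left.
Gen-10 takes 40 more to reach its cap of 40 → 65 left.
Gen-11 takes 50 more to reach its cap of 55 → 15 left.
Only 15 left; Gen-13 takes them to reach 15.
Total = 7×15 + 16×85 + 21×20 + 23×35 + 13×40 + 12×55 = 3870.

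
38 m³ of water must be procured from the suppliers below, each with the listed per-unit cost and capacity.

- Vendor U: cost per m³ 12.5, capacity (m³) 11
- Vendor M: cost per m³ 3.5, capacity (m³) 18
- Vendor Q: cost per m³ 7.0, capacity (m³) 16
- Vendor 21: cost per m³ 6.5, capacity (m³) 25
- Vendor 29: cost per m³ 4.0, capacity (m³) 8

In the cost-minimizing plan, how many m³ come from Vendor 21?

Cheapest first:
Take 18 from Vendor M at 3.5 ; need 20 more.
Vendor 29 (4.0): use full 8 ; 12 m³ to go.
Vendor 21 at 6.5: take 12 of its 25 ; requirement met.
Vendor Q, Vendor U: unused.

12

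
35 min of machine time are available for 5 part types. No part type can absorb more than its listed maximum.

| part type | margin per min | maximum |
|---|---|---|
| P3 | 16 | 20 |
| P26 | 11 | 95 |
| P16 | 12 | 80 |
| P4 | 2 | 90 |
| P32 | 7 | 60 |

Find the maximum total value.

500

Order the part types by margin per min: P3 16 > P16 12 > P26 11 > P32 7 > P4 2.
P3 takes 20 to reach its cap of 20 ; 15 left.
P16 has room for 80 but only 15 remain, so it gets 15.
Total = 16×20 + 12×15 = 500.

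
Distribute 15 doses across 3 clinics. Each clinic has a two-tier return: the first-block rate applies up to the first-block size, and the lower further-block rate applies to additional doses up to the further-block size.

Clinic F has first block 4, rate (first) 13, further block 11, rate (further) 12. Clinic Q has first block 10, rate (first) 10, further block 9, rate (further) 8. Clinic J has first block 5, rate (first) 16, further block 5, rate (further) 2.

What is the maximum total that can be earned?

Treat each block as its own option and order by rate: Clinic J/tier1 16 > Clinic F/tier1 13 > Clinic F/tier2 12 > Clinic Q/tier1 10 > Clinic Q/tier2 8 > Clinic J/tier2 2.
Clinic J tier1 at 16: fill all 5 — 10 left.
Clinic F tier1 at 13: fill all 4 — 6 left.
6 remain; put them into Clinic F tier2 at 12.
Total = 16×5 + 13×4 + 12×6 = 204.

204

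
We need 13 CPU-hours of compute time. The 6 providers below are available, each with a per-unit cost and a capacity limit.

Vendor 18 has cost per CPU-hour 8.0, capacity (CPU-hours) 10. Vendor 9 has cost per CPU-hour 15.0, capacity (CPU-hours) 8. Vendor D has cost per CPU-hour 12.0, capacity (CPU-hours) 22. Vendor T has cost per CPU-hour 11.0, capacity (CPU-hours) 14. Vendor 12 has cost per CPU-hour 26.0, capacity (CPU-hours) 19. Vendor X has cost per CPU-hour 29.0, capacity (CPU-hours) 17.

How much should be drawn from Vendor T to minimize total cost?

Use providers in increasing cost order.
Vendor 18 (8.0): use full 10 → 3 CPU-hours to go.
Vendor T at 11.0: take 3 of its 14 → requirement met.
Vendor D, Vendor 9, Vendor 12, Vendor X: unused.

3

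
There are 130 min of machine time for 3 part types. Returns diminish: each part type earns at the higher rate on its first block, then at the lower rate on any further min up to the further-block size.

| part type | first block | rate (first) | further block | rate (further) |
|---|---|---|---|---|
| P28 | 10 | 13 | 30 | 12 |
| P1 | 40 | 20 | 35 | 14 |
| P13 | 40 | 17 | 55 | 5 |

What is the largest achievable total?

2160

Rank every tier by rate: P1/tier1 20 > P13/tier1 17 > P1/tier2 14 > P28/tier1 13 > P28/tier2 12 > P13/tier2 5.
P1/tier1 (20): +40 → 90 left.
P13/tier1 (17): +40 → 50 left.
P1 tier2 at 14: fill all 35 → 15 left.
P28 tier1 at 13: fill all 10 → 5 left.
5 remain; put them into P28 tier2 at 12.
Total = 20×40 + 17×40 + 14×35 + 13×10 + 12×5 = 2160.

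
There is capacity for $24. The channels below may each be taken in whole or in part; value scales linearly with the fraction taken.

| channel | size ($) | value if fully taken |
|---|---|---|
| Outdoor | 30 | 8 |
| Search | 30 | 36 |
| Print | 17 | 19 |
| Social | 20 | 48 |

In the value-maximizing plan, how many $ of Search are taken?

Rank by value-to-size ratio: Social 48/20≈2.4, Search 36/30≈1.2, Print 19/17≈1.12, Outdoor 8/30≈0.267.
Take all of Social (20 $, value 48) → 4 $ left.
Fill the last 4 $ with part of Search: 4/30 of it earns 4.8.

4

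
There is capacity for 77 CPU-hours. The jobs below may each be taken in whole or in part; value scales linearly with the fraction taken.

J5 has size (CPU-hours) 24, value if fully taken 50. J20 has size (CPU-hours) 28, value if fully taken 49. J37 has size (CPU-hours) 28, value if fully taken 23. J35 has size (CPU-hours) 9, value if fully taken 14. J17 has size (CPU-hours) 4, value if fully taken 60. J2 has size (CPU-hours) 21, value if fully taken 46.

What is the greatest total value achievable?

205

Best value per unit of size first: J17 60/4≈15, J2 46/21≈2.19, J5 50/24≈2.08, J20 49/28≈1.75, J35 14/9≈1.56, J37 23/28≈0.821.
Take all of J17 (4 CPU-hours, value 60) ; 73 CPU-hours left.
Take all of J2 (21 CPU-hours, value 46) ; 52 CPU-hours left.
J5: take in full, 24 CPU-hours for value 50 ; 28 left.
All 28 CPU-hours of J20 fit (value 49) ; 0 remain.
Total value = 205.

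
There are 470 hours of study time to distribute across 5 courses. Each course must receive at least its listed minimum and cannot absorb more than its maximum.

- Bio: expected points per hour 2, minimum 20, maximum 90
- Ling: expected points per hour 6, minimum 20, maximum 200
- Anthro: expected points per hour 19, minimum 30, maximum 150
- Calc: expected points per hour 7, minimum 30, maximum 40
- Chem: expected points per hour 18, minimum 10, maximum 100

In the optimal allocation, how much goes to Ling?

Meeting every minimum uses 20+20+30+30+10 = 110 hours, leaving 360.
Order the courses by expected points per hour: Anthro 19 > Chem 18 > Calc 7 > Ling 6 > Bio 2.
Anthro: +120 to 150 (cap) — 240 left.
Chem takes 90 more to reach its cap of 100 — 150 left.
Give Calc 10 more to hit its cap of 40 — 140 left.
Ling has room for 180 more but only 140 remain, so it gets 160.

160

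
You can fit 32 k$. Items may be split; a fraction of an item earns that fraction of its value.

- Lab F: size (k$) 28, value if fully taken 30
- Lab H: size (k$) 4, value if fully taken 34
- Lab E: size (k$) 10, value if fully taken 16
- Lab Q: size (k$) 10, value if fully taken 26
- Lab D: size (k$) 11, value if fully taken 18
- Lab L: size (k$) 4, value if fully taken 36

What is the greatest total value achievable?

Sort by value density: Lab L 36/4≈9, Lab H 34/4≈8.5, Lab Q 26/10≈2.6, Lab D 18/11≈1.64, Lab E 16/10≈1.6, Lab F 30/28≈1.07.
All 4 k$ of Lab L fit (value 36) ; 28 remain.
Lab H: take in full, 4 k$ for value 34 ; 24 left.
Lab Q: take in full, 10 k$ for value 26 ; 14 left.
Lab D: take in full, 11 k$ for value 18 ; 3 left.
Only 3 k$ remain; take 3/10 of Lab E for value 16×3/10 = 4.8.
Total value = 118.8.

118.8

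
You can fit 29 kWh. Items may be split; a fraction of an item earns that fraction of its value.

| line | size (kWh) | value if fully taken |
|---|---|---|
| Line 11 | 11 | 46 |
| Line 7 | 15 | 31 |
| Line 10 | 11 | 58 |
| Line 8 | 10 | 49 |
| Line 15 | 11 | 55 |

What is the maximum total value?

147.3

Best value per unit of size first: Line 10 58/11≈5.27, Line 15 55/11≈5, Line 8 49/10≈4.9, Line 11 46/11≈4.18, Line 7 31/15≈2.07.
All 11 kWh of Line 10 fit (value 58) — 18 remain.
All 11 kWh of Line 15 fit (value 55) — 7 remain.
Only 7 kWh remain; take 7/10 of Line 8 for value 49×7/10 = 34.3.
Total value = 147.3.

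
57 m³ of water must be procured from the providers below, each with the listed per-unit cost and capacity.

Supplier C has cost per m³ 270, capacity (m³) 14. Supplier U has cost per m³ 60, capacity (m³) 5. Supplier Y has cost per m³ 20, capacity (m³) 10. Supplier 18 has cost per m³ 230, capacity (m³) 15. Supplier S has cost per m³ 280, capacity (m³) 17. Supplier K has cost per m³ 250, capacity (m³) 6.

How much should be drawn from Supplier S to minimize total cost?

7

Cheapest first:
Take 10 from Supplier Y at 20 — need 47 more.
Supplier U (60): use full 5 — 42 m³ to go.
Supplier 18 (230): use full 15 — 27 m³ to go.
Supplier K at 250: take all 6 m³ — 21 still needed.
Take 14 from Supplier C at 270 — need 7 more.
Supplier S at 280: take 7 of its 17 — requirement met.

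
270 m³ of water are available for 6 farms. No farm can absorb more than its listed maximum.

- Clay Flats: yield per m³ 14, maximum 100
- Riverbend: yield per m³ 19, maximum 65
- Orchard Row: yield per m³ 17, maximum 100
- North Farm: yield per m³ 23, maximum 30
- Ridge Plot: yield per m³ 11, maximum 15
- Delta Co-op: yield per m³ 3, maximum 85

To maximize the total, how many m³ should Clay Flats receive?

75

Order the farms by yield per m³: North Farm 23 > Riverbend 19 > Orchard Row 17 > Clay Flats 14 > Ridge Plot 11 > Delta Co-op 3.
North Farm takes 30 to reach its cap of 30 — 240 left.
Riverbend takes 65 to reach its cap of 65 — 175 left.
Orchard Row takes 100 to reach its cap of 100 — 75 left.
Clay Flats: +75 (room for 100) → 75. Pool exhausted.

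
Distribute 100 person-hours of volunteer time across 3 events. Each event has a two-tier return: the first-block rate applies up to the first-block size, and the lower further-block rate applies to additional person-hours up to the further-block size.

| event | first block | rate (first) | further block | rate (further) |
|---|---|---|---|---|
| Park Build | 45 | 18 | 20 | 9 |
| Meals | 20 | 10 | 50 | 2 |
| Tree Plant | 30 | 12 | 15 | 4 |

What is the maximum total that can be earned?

1415

Rank every tier by rate: Park Build/T1 18 > Tree Plant/T1 12 > Meals/T1 10 > Park Build/T2 9 > Tree Plant/T2 4 > Meals/T2 2.
Park Build T1 at 18: fill all 45 ; 55 left.
Tree Plant/T1 (12): +30 ; 25 left.
Meals T1 at 10: fill all 20 ; 5 left.
5 remain; put them into Park Build T2 at 9.
Total = 18×45 + 12×30 + 10×20 + 9×5 = 1415.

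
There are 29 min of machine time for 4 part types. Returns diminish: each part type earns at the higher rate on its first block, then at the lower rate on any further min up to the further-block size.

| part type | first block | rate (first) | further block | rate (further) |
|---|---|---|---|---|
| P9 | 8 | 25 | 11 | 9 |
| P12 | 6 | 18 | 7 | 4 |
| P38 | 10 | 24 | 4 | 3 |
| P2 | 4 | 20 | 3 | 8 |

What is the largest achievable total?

Treat each block as its own option and order by rate: P9/T1 25 > P38/T1 24 > P2/T1 20 > P12/T1 18 > P9/T2 9 > P2/T2 8 > P12/T2 4 > P38/T2 3.
P9 T1 at 25: fill all 8 ; 21 left.
Fill P38 T1 block (10 at 24) ; 11 left.
Fill P2 T1 block (4 at 20) ; 7 left.
P12 T1 at 18: fill all 6 ; 1 left.
1 remain; put them into P9 T2 at 9.
Total = 25×8 + 24×10 + 20×4 + 18×6 + 9×1 = 637.

637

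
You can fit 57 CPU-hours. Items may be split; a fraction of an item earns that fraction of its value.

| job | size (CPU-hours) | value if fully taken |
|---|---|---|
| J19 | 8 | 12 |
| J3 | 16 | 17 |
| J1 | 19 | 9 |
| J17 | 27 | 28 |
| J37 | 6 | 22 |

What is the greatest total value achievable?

79

Sort by value density: J37 22/6≈3.67, J19 12/8≈1.5, J3 17/16≈1.06, J17 28/27≈1.04, J1 9/19≈0.474.
All 6 CPU-hours of J37 fit (value 22) — 51 remain.
All 8 CPU-hours of J19 fit (value 12) — 43 remain.
All 16 CPU-hours of J3 fit (value 17) — 27 remain.
J17: take in full, 27 CPU-hours for value 28 — 0 left.
Total value = 79.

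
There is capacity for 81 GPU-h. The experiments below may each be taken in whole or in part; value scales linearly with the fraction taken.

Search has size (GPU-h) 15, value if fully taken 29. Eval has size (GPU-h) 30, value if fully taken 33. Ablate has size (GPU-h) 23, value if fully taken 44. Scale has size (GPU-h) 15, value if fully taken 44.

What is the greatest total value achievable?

Sort by value density: Scale 44/15≈2.93, Search 29/15≈1.93, Ablate 44/23≈1.91, Eval 33/30≈1.1.
Take all of Scale (15 GPU-h, value 44) ; 66 GPU-h left.
Search: take in full, 15 GPU-h for value 29 ; 51 left.
All 23 GPU-h of Ablate fit (value 44) ; 28 remain.
28 GPU-h left: a 28/30 share of Eval gives 33×28/30 = 30.8.
Total value = 147.8.

147.8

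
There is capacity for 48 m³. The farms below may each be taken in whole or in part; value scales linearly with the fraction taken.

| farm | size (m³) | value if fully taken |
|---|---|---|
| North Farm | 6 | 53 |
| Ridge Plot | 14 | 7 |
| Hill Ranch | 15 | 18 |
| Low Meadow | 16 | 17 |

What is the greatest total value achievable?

93.5

Best value per unit of size first: North Farm 53/6≈8.83, Hill Ranch 18/15≈1.2, Low Meadow 17/16≈1.06, Ridge Plot 7/14≈0.5.
All 6 m³ of North Farm fit (value 53) → 42 remain.
All 15 m³ of Hill Ranch fit (value 18) → 27 remain.
Take all of Low Meadow (16 m³, value 17) → 11 m³ left.
11 m³ left: a 11/14 share of Ridge Plot gives 7×11/14 = 5.5.
Total value = 93.5.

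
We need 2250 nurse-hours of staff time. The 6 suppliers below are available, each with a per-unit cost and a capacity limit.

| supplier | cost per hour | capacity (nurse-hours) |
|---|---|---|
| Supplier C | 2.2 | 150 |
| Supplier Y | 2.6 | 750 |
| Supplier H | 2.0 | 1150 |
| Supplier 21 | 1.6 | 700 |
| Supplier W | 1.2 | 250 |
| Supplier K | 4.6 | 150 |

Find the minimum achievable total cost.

4050

Cheapest first:
Take 250 from Supplier W at 1.2 — need 2000 more.
Supplier 21 (1.6): use full 700 — 1300 nurse-hours to go.
Supplier H at 2.0: take all 1150 nurse-hours — 150 still needed.
Supplier C (2.2): use full 150 — 0 nurse-hours to go.
Supplier Y, Supplier K: unused.
Cost = 250×1.2 + 700×1.6 + 1150×2.0 + 150×2.2 = 4050.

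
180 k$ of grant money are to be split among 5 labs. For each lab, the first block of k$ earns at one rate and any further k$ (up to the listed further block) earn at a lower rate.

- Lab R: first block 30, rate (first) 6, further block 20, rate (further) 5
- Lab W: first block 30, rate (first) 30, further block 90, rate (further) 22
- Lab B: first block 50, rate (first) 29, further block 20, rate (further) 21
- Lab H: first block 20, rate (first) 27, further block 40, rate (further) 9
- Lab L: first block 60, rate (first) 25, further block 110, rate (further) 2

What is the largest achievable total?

4830

Treat each block as its own option and order by rate: Lab W/T1 30 > Lab B/T1 29 > Lab H/T1 27 > Lab L/T1 25 > Lab W/T2 22 > Lab B/T2 21 > Lab H/T2 9 > Lab R/T1 6 > Lab R/T2 5 > Lab L/T2 2.
Lab W/T1 (30): +30 ; 150 left.
Lab B/T1 (29): +50 ; 100 left.
Lab H/T1 (27): +20 ; 80 left.
Fill Lab L T1 block (60 at 25) ; 20 left.
20 remain; put them into Lab W T2 at 22.
Total = 30×30 + 29×50 + 27×20 + 25×60 + 22×20 = 4830.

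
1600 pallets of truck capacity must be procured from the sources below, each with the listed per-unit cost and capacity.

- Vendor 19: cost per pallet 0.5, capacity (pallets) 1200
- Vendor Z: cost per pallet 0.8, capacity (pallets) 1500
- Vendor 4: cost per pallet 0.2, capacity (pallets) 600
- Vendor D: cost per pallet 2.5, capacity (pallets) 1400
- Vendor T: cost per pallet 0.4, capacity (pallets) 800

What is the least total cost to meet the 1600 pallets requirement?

Use sources in increasing cost order.
Vendor 4 (0.2): use full 600 — 1000 pallets to go.
Take 800 from Vendor T at 0.4 — need 200 more.
Take 200 from Vendor 19 at 0.5 to finish.
Vendor Z, Vendor D: unused.
Cost = 600×0.2 + 800×0.4 + 200×0.5 = 540.

540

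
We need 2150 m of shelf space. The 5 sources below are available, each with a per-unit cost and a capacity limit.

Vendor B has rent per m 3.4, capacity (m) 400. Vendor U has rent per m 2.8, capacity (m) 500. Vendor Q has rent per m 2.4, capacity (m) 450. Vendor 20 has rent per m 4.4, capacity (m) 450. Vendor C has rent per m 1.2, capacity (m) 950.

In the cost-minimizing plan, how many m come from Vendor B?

250

Fill from the cheapest source first.
Take 950 from Vendor C at 1.2 ; need 1200 more.
Vendor Q (2.4): use full 450 ; 750 m to go.
Vendor U (2.8): use full 500 ; 250 m to go.
Vendor B (3.4): take the remaining 250 ; done.
Vendor 20: unused.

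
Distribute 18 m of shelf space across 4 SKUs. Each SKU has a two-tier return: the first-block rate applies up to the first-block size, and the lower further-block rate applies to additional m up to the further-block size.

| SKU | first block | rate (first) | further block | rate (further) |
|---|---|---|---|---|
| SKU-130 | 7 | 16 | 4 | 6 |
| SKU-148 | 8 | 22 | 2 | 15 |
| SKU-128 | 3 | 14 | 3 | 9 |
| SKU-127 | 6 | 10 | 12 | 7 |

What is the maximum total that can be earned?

332

Treat each block as its own option and order by rate: SKU-148/first 22 > SKU-130/first 16 > SKU-148/second 15 > SKU-128/first 14 > SKU-127/first 10 > SKU-128/second 9 > SKU-127/second 7 > SKU-130/second 6.
SKU-148 first at 22: fill all 8 ; 10 left.
Fill SKU-130 first block (7 at 16) ; 3 left.
SKU-148 second at 15: fill all 2 ; 1 left.
SKU-128 first at 14: only 1 left, fill 1.
Total = 22×8 + 16×7 + 15×2 + 14×1 = 332.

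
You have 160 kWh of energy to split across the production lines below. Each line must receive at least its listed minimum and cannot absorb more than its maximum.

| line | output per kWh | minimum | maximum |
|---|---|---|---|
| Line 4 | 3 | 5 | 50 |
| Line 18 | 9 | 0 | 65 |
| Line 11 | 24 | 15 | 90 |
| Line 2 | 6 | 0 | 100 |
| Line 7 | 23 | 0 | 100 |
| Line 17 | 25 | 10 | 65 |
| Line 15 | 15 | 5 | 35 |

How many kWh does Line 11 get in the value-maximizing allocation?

Meeting every minimum uses 5+0+15+0+0+10+5 = 35 kWh, leaving 125.
Rank by output per kWh: Line 17 25 > Line 11 24 > Line 7 23 > Line 15 15 > Line 18 9 > Line 2 6 > Line 4 3.
Line 17 takes 55 more to reach its cap of 65 → 70 left.
Line 11 has room for 75 more but only 70 remain, so it gets 85.

85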